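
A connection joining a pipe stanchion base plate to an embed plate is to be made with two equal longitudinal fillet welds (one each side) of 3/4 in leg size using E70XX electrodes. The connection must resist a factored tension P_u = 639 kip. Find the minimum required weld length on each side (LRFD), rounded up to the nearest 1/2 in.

L = 19.5 in on each side

E70XX → F_EXX = 70 ksi.
Throat t_e = 0.707 × 0.75 = 0.5302 in.
φr_n = 0.75 × 0.6 × 70 × 0.5302 = 16.7 kip/in.
L_req = P_u / φr_n = 639 / 16.7 = 38.26 in total.
Per side: 38.26 / 2 = 19.13 in.
Round up → use L = 19.5 in on each side.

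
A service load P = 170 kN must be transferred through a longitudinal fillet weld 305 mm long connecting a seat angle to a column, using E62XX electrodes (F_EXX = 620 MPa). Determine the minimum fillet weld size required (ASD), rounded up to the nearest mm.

w = 5 mm

Total weld length L = 305 mm.
Required throat t_e = P × Ω / (0.6 F_EXX × L) = 170 × 2.0 / (0.6 × 620 × 305 × 10⁻³) = 2.997 mm.
Required leg w = t_e / 0.707 = 4.239 mm → use 5 mm.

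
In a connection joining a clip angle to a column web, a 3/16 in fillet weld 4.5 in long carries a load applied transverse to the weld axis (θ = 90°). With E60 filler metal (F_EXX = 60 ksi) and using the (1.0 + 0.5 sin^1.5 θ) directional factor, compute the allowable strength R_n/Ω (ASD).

R_n/Ω ≈ 16.1 kips

t_e = 0.707 × 0.1875 = 0.1326 in; A_we = 0.1326 × 4.5 = 0.5965 in².
Directional factor: 1.0 + 0.5 sin^1.5(90°) = 1.5.
F_nw = 0.6 × 60 × 1.5 = 54 ksi.
R_n/Ω = (54 × 0.5965) / 2.0 = 16.11 kips.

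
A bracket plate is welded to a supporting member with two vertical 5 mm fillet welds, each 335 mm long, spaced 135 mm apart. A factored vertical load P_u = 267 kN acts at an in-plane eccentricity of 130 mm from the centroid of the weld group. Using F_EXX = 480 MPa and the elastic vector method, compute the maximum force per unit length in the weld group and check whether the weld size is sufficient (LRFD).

f_max ≈ 901 N/mm; NOT adequate

Total weld length L_w = 670 mm. Treat welds as unit-width lines.
Polar moment about centroid: J = 2[d³/12 + d(b/2)²] = 2[335³/12 + 335×67.5²] = 9319000 mm³.
Direct shear f_v = P/L_w = 267×10³ / 670 = 398.5 N/mm (vertical).
Torsion M = P·e = 267×10³ × 130 = 34710000 N·mm.
Critical point at (x, y) = (67.5, 167.5) from centroid. f_tx = M·y/J = 623.9 N/mm; f_ty = M·x/J = 251.4 N/mm.
Resultant f_max = √[f_tx² + (f_v + f_ty)²] = √[623.9² + (398.5 + 251.4)²] = 900.9 N/mm.
Capacity per unit length: φr_n = 0.75 × 0.6 × 480 × (0.707 × 5) = 763.6 N/mm.
900.9 > 763.6 → NOT adequate.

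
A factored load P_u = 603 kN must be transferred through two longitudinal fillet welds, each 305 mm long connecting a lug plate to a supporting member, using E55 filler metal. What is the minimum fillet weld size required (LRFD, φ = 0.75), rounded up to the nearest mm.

E55XX → F_EXX = 550 MPa.
Total weld length L = 610 mm.
Required throat t_e = P_u / (φ × 0.6 F_EXX × L) = 603 / (0.75 × 0.6 × 550 × 610 × 10⁻³) = 3.994 mm.
Required leg w = t_e / 0.707 = 5.649 mm → use 6 mm.

w = 6 mm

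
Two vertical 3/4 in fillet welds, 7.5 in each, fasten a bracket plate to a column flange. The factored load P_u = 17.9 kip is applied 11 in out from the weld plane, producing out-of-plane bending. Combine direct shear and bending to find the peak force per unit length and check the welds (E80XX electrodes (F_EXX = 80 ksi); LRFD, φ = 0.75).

f_max ≈ 10.6 kip/in; adequate

L_w = 2 × 7.5 = 15 in; section modulus (unit throat) S = 2 × L²/6 = 18.75 in².
Direct shear f_v = P/L_w = 17.9/15 = 1.193 kip/in.
Moment M = P × e = 17.9 × 11 = 196.9 kip·in; bending f_b = M/S = 10.5 kip/in.
f_max = √(f_v² + f_b²) = √(1.193² + 10.5²) = 10.57 kip/in.
φr_n = 0.75 × 0.6 × 80 × (0.707 × 0.75) = 19.09 kip/in → adequate.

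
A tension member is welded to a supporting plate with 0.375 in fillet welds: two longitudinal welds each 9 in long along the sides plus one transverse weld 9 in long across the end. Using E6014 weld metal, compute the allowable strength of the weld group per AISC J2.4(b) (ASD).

E60XX → F_EXX = 60 ksi.
t_e = 0.707 × 0.375 = 0.2651 in.
R_nwl = 0.6 × 60 × 0.2651 × 18 = 171.8 kip (longitudinal, 2 welds).
R_nwt = 0.6 × 60 × 0.2651 × 9 = 85.9 kip (transverse, base value).
(i) R_nwl + R_nwt = 257.7 kip; (ii) 0.85 R_nwl + 1.5 R_nwt = 274.9 kip.
R_n = max = 274.9 kip [governs: (ii)]; R_n/Ω = 137.4 kip.

R_n/Ω ≈ 137 kip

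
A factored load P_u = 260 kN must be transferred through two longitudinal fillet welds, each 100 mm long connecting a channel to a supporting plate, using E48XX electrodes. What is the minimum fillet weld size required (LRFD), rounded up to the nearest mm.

w = 9 mm

E48XX → F_EXX = 480 MPa.
Total weld length L = 200 mm.
Required throat t_e = P_u / (φ × 0.6 F_EXX × L) = 260 / (0.75 × 0.6 × 480 × 200 × 10⁻³) = 6.019 mm.
Required leg w = t_e / 0.707 = 8.513 mm → use 9 mm.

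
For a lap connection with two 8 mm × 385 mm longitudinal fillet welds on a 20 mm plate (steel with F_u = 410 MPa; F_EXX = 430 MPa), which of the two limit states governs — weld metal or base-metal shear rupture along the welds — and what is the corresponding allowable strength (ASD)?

t_e = 0.707 × 8 = 5.656 mm; L = 770 mm.
Weld metal: R_n/Ω = (1/2.0) × 0.6 × 430 × 5.656 × 770 × 10⁻³ = 561.8 kN.
Base metal (shear rupture): R_n/Ω = (1/2.0) × 0.6 × 410 × 20 × 770 × 10⁻³ = 1894 kN.
Governing: weld metal.

R_n/Ω ≈ 562 kN (weld metal governs)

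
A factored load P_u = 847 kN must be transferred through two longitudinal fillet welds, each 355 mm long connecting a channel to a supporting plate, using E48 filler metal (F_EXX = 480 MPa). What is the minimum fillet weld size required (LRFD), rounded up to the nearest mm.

w = 8 mm

Total weld length L = 710 mm.
Required throat t_e = P_u / (φ × 0.6 F_EXX × L) = 847 / (0.75 × 0.6 × 480 × 710 × 10⁻³) = 5.523 mm.
Required leg w = t_e / 0.707 = 7.812 mm → use 8 mm.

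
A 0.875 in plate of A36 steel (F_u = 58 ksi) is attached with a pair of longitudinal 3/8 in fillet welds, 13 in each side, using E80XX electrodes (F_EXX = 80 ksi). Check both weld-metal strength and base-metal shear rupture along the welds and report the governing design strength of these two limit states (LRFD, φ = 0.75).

t_e = 0.707 × 0.375 = 0.2651 in; L = 26 in.
Weld metal: φR_n = 0.75 × 0.6 × 80 × 0.2651 × 26 = 248.2 kips.
Base metal (shear rupture): φR_n = 0.75 × 0.6 × 58 × 0.875 × 26 = 593.8 kips.
Governing: weld metal.

φR_n ≈ 248 kips (weld metal governs)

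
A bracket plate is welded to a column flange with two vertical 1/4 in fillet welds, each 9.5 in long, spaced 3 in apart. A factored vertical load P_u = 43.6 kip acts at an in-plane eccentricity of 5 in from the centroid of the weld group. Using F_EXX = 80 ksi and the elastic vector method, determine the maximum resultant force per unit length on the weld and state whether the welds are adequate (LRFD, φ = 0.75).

f_max ≈ 6.9 kip/in; NOT adequate

Total weld length L_w = 19 in. Treat welds as unit-width lines.
Polar moment about centroid: J = 2[d³/12 + d(b/2)²] = 2[9.5³/12 + 9.5×1.5²] = 185.6 in³.
Direct shear f_v = P/L_w = 43.6 / 19 = 2.295 kip/in (vertical).
Torsion M = P·e = 43.6 × 5 = 218 kip·in.
Critical point at (x, y) = (1.5, 4.75) from centroid. f_tx = M·y/J = 5.578 kip/in; f_ty = M·x/J = 1.761 kip/in.
Resultant f_max = √[f_tx² + (f_v + f_ty)²] = √[5.578² + (2.295 + 1.761)²] = 6.897 kip/in.
Capacity per unit length: φr_n = 0.75 × 0.6 × 80 × (0.707 × 0.25) = 6.363 kip/in.
6.897 > 6.363 → NOT adequate.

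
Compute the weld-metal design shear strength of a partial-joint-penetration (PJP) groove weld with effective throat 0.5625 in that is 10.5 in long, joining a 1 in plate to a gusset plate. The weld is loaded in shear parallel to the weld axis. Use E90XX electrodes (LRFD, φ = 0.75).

φR_n ≈ 239 kip

E90XX → F_EXX = 90 ksi.
Effective throat (given) t_e = 0.5625 in.
A_we = 0.5625 × 10.5 = 5.906 in².
F_nw = 0.6 F_EXX = 54 ksi.
φR_n = 0.75 × 54 × 5.906 = 239.2 kip.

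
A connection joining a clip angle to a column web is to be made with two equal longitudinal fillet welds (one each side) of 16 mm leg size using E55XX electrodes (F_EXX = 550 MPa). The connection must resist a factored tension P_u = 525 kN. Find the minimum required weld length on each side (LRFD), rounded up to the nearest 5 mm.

L = 95 mm on each side

Throat t_e = 0.707 × 16 = 11.31 mm.
φr_n = 0.75 × 0.6 × 550 × 11.31 × 10⁻³ = 2.8 kN/mm.
L_req = P_u / φr_n = 525 / 2.8 = 187.5 mm total.
Per side: 187.5 / 2 = 93.76 mm.
Round up → use L = 95 mm on each side.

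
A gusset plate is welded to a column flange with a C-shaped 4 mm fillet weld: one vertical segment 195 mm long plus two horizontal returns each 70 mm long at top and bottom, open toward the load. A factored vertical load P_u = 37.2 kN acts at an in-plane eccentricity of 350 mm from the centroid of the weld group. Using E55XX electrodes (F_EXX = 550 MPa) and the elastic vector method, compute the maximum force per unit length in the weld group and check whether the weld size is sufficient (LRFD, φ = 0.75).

f_max ≈ 754 N/mm; NOT adequate

Total weld length L_w = 335 mm. Treat welds as unit-width lines.
Centroid: x̄ = 2×70×35 / 335 = 14.63 mm from the vertical weld.
Polar moment about centroid: J = I_x + I_y = [195³/12 + 2×70×97.5²] + [195×14.63² + 2(70³/12 + 70×20.37²)] = 2106000 mm³.
Direct shear f_v = P/L_w = 37.2×10³ / 335 = 111 N/mm (vertical).
Torsion M = P·e = 37.2×10³ × 350 = 13020000 N·mm.
Critical point at (x, y) = (55.37, 97.5) from centroid. f_tx = M·y/J = 602.8 N/mm; f_ty = M·x/J = 342.4 N/mm.
Resultant f_max = √[f_tx² + (f_v + f_ty)²] = √[602.8² + (111 + 342.4)²] = 754.3 N/mm.
Capacity per unit length: φr_n = 0.75 × 0.6 × 550 × (0.707 × 4) = 699.9 N/mm.
754.3 > 699.9 → NOT adequate.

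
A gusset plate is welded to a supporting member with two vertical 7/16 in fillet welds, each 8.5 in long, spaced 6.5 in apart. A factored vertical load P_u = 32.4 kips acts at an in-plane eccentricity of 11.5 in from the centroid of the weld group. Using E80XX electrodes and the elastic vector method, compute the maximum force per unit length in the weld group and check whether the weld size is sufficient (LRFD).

f_max ≈ 8.37 kip/in; adequate

E80XX → F_EXX = 80 ksi.
Total weld length L_w = 17 in. Treat welds as unit-width lines.
Polar moment about centroid: J = 2[d³/12 + d(b/2)²] = 2[8.5³/12 + 8.5×3.25²] = 281.9 in³.
Direct shear f_v = P/L_w = 32.4 / 17 = 1.906 kip/in (vertical).
Torsion M = P·e = 32.4 × 11.5 = 372.6 kip·in.
Critical point at (x, y) = (3.25, 4.25) from centroid. f_tx = M·y/J = 5.617 kip/in; f_ty = M·x/J = 4.295 kip/in.
Resultant f_max = √[f_tx² + (f_v + f_ty)²] = √[5.617² + (1.906 + 4.295)²] = 8.367 kip/in.
Capacity per unit length: φr_n = 0.75 × 0.6 × 80 × (0.707 × 0.4375) = 11.14 kip/in.
8.367 ≤ 11.14 → adequate.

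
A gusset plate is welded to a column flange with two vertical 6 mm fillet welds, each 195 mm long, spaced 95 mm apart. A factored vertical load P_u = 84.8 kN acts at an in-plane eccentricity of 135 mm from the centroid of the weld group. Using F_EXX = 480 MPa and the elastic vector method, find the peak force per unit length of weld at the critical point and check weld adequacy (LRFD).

Total weld length L_w = 390 mm. Treat welds as unit-width lines.
Polar moment about centroid: J = 2[d³/12 + d(b/2)²] = 2[195³/12 + 195×47.5²] = 2116000 mm³.
Direct shear f_v = P/L_w = 84.8×10³ / 390 = 217.4 N/mm (vertical).
Torsion M = P·e = 84.8×10³ × 135 = 11448000 N·mm.
Critical point at (x, y) = (47.5, 97.5) from centroid. f_tx = M·y/J = 527.6 N/mm; f_ty = M·x/J = 257 N/mm.
Resultant f_max = √[f_tx² + (f_v + f_ty)²] = √[527.6² + (217.4 + 257)²] = 709.5 N/mm.
Capacity per unit length: φr_n = 0.75 × 0.6 × 480 × (0.707 × 6) = 916.3 N/mm.
709.5 ≤ 916.3 → adequate.

f_max ≈ 710 N/mm; adequate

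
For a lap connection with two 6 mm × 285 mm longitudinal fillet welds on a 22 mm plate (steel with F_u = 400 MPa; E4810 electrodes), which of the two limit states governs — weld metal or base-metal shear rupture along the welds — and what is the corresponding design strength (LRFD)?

φR_n ≈ 522 kN (weld metal governs)

E48XX → F_EXX = 480 MPa.
t_e = 0.707 × 6 = 4.242 mm; L = 570 mm.
Weld metal: φR_n = 0.75 × 0.6 × 480 × 4.242 × 570 × 10⁻³ = 522.3 kN.
Base metal (shear rupture): φR_n = 0.75 × 0.6 × 400 × 22 × 570 × 10⁻³ = 2257 kN.
Governing: weld metal.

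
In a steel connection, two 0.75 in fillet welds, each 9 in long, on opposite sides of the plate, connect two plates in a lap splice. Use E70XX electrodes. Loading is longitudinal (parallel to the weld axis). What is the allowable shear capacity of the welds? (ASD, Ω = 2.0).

E70XX → F_EXX = 70 ksi.
Effective throat t_e = 0.707 × 0.75 = 0.5302 in.
Total length L = 18 in; A_we = 0.5302 × 18 = 9.544 in².
F_nw = 0.6 F_EXX = 0.6 × 70 = 42 ksi.
R_n = 42 × 9.544 = 400.9 kip; R_n/Ω = 400.9/2.0 = 200.4 kip.

R_n/Ω ≈ 200 kip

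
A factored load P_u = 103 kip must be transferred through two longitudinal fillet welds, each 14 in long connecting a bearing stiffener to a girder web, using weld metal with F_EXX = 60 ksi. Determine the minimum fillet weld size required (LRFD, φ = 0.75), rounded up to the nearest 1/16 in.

Total weld length L = 28 in.
Required throat t_e = P_u / (φ × 0.6 F_EXX × L) = 103 / (0.75 × 0.6 × 60 × 28) = 0.1362 in.
Required leg w = t_e / 0.707 = 0.1927 in → use 1/4 in.

w = 1/4 in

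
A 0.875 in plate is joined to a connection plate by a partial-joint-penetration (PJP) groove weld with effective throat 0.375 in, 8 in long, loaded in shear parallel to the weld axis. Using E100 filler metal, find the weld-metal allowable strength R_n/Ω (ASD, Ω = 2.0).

R_n/Ω ≈ 90 kips

E100XX → F_EXX = 100 ksi.
Effective throat (given) t_e = 0.375 in.
A_we = 0.375 × 8 = 3 in².
F_nw = 0.6 F_EXX = 60 ksi.
R_n/Ω = (60 × 3) / 2.0 = 90 kips.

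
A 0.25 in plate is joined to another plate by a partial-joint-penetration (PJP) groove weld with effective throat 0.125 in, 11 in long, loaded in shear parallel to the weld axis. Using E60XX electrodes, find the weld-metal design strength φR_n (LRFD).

φR_n ≈ 37.1 kip

E60XX → F_EXX = 60 ksi.
Effective throat (given) t_e = 0.125 in.
A_we = 0.125 × 11 = 1.375 in².
F_nw = 0.6 F_EXX = 36 ksi.
φR_n = 0.75 × 36 × 1.375 = 37.12 kip.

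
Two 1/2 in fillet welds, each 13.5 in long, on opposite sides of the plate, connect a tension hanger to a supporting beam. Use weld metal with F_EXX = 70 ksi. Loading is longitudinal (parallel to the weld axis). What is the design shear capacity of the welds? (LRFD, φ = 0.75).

φR_n ≈ 301 kips

Effective throat t_e = 0.707 × 0.5 = 0.3535 in.
Total length L = 27 in; A_we = 0.3535 × 27 = 9.544 in².
F_nw = 0.6 F_EXX = 0.6 × 70 = 42 ksi.
φR_n = 0.75 × 42 × 9.544 = 300.7 kips.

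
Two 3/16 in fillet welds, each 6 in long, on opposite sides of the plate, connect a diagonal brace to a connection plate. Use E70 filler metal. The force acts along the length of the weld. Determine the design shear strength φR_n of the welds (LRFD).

E70XX → F_EXX = 70 ksi.
Effective throat t_e = 0.707 × 0.1875 = 0.1326 in.
Total length L = 12 in; A_we = 0.1326 × 12 = 1.591 in².
F_nw = 0.6 F_EXX = 0.6 × 70 = 42 ksi.
φR_n = 0.75 × 42 × 1.591 = 50.11 kips.

φR_n ≈ 50.1 kips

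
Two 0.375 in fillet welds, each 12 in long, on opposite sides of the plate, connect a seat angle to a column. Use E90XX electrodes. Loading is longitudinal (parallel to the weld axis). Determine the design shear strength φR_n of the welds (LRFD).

φR_n ≈ 258 kips

E90XX → F_EXX = 90 ksi.
Effective throat t_e = 0.707 × 0.375 = 0.2651 in.
Total length L = 24 in; A_we = 0.2651 × 24 = 6.363 in².
F_nw = 0.6 F_EXX = 0.6 × 90 = 54 ksi.
φR_n = 0.75 × 54 × 6.363 = 257.7 kips.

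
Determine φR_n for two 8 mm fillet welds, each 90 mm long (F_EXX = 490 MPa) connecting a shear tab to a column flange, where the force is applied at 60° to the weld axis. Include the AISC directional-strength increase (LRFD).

t_e = 0.707 × 8 = 5.656 mm; A_we = 5.656 × 180 = 1018 mm².
Directional factor: 1.0 + 0.5 sin^1.5(60°) = 1.403.
F_nw = 0.6 × 490 × 1.403 = 412.5 MPa.
φR_n = 0.75 × 412.5 × 1018 × 10⁻³ = 314.9 kN.

φR_n ≈ 315 kN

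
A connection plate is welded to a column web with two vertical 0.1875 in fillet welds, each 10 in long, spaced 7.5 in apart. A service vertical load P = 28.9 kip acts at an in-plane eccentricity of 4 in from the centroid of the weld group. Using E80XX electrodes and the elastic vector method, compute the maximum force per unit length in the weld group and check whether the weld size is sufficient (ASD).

E80XX → F_EXX = 80 ksi.
Total weld length L_w = 20 in. Treat welds as unit-width lines.
Polar moment about centroid: J = 2[d³/12 + d(b/2)²] = 2[10³/12 + 10×3.75²] = 447.9 in³.
Direct shear f_v = P/L_w = 28.9 / 20 = 1.445 kip/in (vertical).
Torsion M = P·e = 28.9 × 4 = 115.6 kip·in.
Critical point at (x, y) = (3.75, 5) from centroid. f_tx = M·y/J = 1.29 kip/in; f_ty = M·x/J = 0.9678 kip/in.
Resultant f_max = √[f_tx² + (f_v + f_ty)²] = √[1.29² + (1.445 + 0.9678)²] = 2.736 kip/in.
Capacity per unit length: r_n/Ω = (1/2.0) × 0.6 × 80 × (0.707 × 0.1875) = 3.181 kip/in.
2.736 ≤ 3.181 → adequate.

f_max ≈ 2.74 kip/in; adequate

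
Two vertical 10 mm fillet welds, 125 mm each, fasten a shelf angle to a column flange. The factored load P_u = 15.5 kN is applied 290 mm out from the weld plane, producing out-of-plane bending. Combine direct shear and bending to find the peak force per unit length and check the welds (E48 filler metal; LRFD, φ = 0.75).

E48XX → F_EXX = 480 MPa.
L_w = 2 × 125 = 250 mm; section modulus (unit throat) S = 2 × L²/6 = 5208 mm².
Direct shear f_v = P/L_w = 15.5×10³/250 = 62 N/mm.
Moment M = P × e = 15.5×10³ × 290 = 4495000 N·mm; bending f_b = M/S = 863 N/mm.
f_max = √(f_v² + f_b²) = √(62² + 863²) = 865.3 N/mm.
φr_n = 0.75 × 0.6 × 480 × (0.707 × 10) = 1527 N/mm → adequate.

f_max ≈ 865 N/mm; adequate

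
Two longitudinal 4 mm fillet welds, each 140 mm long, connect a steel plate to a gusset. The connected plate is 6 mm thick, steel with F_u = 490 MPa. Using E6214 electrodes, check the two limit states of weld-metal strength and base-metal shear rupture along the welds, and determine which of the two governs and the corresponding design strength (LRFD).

φR_n ≈ 221 kN (weld metal governs)

E62XX → F_EXX = 620 MPa.
t_e = 0.707 × 4 = 2.828 mm; L = 280 mm.
Weld metal: φR_n = 0.75 × 0.6 × 620 × 2.828 × 280 × 10⁻³ = 220.9 kN.
Base metal (shear rupture): φR_n = 0.75 × 0.6 × 490 × 6 × 280 × 10⁻³ = 370.4 kN.
Governing: weld metal.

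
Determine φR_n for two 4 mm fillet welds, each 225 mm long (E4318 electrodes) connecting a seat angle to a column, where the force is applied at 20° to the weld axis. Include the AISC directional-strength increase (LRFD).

E43XX → F_EXX = 430 MPa.
t_e = 0.707 × 4 = 2.828 mm; A_we = 2.828 × 450 = 1273 mm².
Directional factor: 1.0 + 0.5 sin^1.5(20°) = 1.1.
F_nw = 0.6 × 430 × 1.1 = 283.8 MPa.
φR_n = 0.75 × 283.8 × 1273 × 10⁻³ = 270.9 kN.

φR_n ≈ 271 kN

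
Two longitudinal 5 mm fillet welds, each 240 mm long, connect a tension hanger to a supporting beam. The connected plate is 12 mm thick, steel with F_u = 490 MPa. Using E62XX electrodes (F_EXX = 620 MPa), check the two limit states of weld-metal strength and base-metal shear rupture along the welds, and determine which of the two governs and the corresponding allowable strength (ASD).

t_e = 0.707 × 5 = 3.535 mm; L = 480 mm.
Weld metal: R_n/Ω = (1/2.0) × 0.6 × 620 × 3.535 × 480 × 10⁻³ = 315.6 kN.
Base metal (shear rupture): R_n/Ω = (1/2.0) × 0.6 × 490 × 12 × 480 × 10⁻³ = 846.7 kN.
Governing: weld metal.

R_n/Ω ≈ 316 kN (weld metal governs)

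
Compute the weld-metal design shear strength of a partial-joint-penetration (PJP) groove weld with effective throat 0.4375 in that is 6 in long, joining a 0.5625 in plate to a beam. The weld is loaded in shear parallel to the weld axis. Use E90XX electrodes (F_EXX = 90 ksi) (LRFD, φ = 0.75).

Effective throat (given) t_e = 0.4375 in.
A_we = 0.4375 × 6 = 2.625 in².
F_nw = 0.6 F_EXX = 54 ksi.
φR_n = 0.75 × 54 × 2.625 = 106.3 kip.

φR_n ≈ 106 kip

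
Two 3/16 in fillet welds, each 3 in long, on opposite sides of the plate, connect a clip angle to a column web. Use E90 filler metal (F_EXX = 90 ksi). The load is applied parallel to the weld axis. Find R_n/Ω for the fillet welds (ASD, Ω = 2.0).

Effective throat t_e = 0.707 × 0.1875 = 0.1326 in.
Total length L = 6 in; A_we = 0.1326 × 6 = 0.7954 in².
F_nw = 0.6 F_EXX = 0.6 × 90 = 54 ksi.
R_n = 54 × 0.7954 = 42.95 kips; R_n/Ω = 42.95/2.0 = 21.48 kips.

R_n/Ω ≈ 21.5 kips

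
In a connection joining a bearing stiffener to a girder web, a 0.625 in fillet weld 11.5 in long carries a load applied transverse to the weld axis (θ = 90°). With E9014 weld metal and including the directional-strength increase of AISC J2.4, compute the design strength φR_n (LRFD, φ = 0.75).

φR_n ≈ 309 kip

E90XX → F_EXX = 90 ksi.
t_e = 0.707 × 0.625 = 0.4419 in; A_we = 0.4419 × 11.5 = 5.082 in².
Directional factor: 1.0 + 0.5 sin^1.5(90°) = 1.5.
F_nw = 0.6 × 90 × 1.5 = 81 ksi.
φR_n = 0.75 × 81 × 5.082 = 308.7 kip.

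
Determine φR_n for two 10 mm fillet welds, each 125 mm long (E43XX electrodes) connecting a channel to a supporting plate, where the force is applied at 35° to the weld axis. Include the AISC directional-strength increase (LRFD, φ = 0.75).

φR_n ≈ 416 kN

E43XX → F_EXX = 430 MPa.
t_e = 0.707 × 10 = 7.07 mm; A_we = 7.07 × 250 = 1767 mm².
Directional factor: 1.0 + 0.5 sin^1.5(35°) = 1.217.
F_nw = 0.6 × 430 × 1.217 = 314 MPa.
φR_n = 0.75 × 314 × 1767 × 10⁻³ = 416.3 kN.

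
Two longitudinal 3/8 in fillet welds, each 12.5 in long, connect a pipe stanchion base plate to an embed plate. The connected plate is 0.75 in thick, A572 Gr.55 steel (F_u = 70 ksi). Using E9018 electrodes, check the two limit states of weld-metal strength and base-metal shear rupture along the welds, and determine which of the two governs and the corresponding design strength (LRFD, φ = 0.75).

φR_n ≈ 268 kips (weld metal governs)

E90XX → F_EXX = 90 ksi.
t_e = 0.707 × 0.375 = 0.2651 in; L = 25 in.
Weld metal: φR_n = 0.75 × 0.6 × 90 × 0.2651 × 25 = 268.4 kips.
Base metal (shear rupture): φR_n = 0.75 × 0.6 × 70 × 0.75 × 25 = 590.6 kips.
Governing: weld metal.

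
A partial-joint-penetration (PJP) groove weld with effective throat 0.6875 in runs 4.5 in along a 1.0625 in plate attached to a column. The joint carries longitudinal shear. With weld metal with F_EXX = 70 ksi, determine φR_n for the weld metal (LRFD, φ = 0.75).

φR_n ≈ 97.5 kip

Effective throat (given) t_e = 0.6875 in.
A_we = 0.6875 × 4.5 = 3.094 in².
F_nw = 0.6 F_EXX = 42 ksi.
φR_n = 0.75 × 42 × 3.094 = 97.45 kip.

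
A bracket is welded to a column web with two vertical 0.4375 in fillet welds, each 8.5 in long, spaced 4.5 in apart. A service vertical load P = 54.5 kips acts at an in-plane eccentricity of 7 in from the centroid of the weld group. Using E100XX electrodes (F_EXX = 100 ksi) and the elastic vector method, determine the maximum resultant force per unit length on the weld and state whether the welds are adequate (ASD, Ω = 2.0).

f_max ≈ 11.6 kip/in; NOT adequate

Total weld length L_w = 17 in. Treat welds as unit-width lines.
Polar moment about centroid: J = 2[d³/12 + d(b/2)²] = 2[8.5³/12 + 8.5×2.25²] = 188.4 in³.
Direct shear f_v = P/L_w = 54.5 / 17 = 3.206 kip/in (vertical).
Torsion M = P·e = 54.5 × 7 = 381.5 kip·in.
Critical point at (x, y) = (2.25, 4.25) from centroid. f_tx = M·y/J = 8.605 kip/in; f_ty = M·x/J = 4.556 kip/in.
Resultant f_max = √[f_tx² + (f_v + f_ty)²] = √[8.605² + (3.206 + 4.556)²] = 11.59 kip/in.
Capacity per unit length: r_n/Ω = (1/2.0) × 0.6 × 100 × (0.707 × 0.4375) = 9.279 kip/in.
11.59 > 9.279 → NOT adequate.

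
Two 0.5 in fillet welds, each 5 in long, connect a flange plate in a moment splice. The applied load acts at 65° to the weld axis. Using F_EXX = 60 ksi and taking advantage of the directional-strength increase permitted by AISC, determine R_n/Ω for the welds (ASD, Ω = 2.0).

R_n/Ω ≈ 91.1 kip

t_e = 0.707 × 0.5 = 0.3535 in; A_we = 0.3535 × 10 = 3.535 in².
Directional factor: 1.0 + 0.5 sin^1.5(65°) = 1.431.
F_nw = 0.6 × 60 × 1.431 = 51.53 ksi.
R_n/Ω = (51.53 × 3.535) / 2.0 = 91.08 kip.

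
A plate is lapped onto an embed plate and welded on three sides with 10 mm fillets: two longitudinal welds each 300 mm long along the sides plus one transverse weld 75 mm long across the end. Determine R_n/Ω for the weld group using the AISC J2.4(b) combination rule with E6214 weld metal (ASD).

R_n/Ω ≈ 888 kN

E62XX → F_EXX = 620 MPa.
t_e = 0.707 × 10 = 7.07 mm.
R_nwl = 0.6 × 620 × 7.07 × 600 × 10⁻³ = 1578 kN (longitudinal, 2 welds).
R_nwt = 0.6 × 620 × 7.07 × 75 × 10⁻³ = 197.3 kN (transverse, base value).
(i) R_nwl + R_nwt = 1775 kN; (ii) 0.85 R_nwl + 1.5 R_nwt = 1637 kN.
R_n = max = 1775 kN [governs: (i)]; R_n/Ω = 887.6 kN.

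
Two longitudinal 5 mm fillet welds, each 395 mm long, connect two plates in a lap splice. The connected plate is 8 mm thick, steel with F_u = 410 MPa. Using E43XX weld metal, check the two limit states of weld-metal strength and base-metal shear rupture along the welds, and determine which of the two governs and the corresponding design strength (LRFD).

φR_n ≈ 540 kN (weld metal governs)

E43XX → F_EXX = 430 MPa.
t_e = 0.707 × 5 = 3.535 mm; L = 790 mm.
Weld metal: φR_n = 0.75 × 0.6 × 430 × 3.535 × 790 × 10⁻³ = 540.4 kN.
Base metal (shear rupture): φR_n = 0.75 × 0.6 × 410 × 8 × 790 × 10⁻³ = 1166 kN.
Governing: weld metal.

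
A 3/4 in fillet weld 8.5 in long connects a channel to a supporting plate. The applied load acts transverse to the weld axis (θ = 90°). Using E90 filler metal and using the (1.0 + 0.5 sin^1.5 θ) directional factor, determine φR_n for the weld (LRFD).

φR_n ≈ 274 kip

E90XX → F_EXX = 90 ksi.
t_e = 0.707 × 0.75 = 0.5302 in; A_we = 0.5302 × 8.5 = 4.507 in².
Directional factor: 1.0 + 0.5 sin^1.5(90°) = 1.5.
F_nw = 0.6 × 90 × 1.5 = 81 ksi.
φR_n = 0.75 × 81 × 4.507 = 273.8 kip.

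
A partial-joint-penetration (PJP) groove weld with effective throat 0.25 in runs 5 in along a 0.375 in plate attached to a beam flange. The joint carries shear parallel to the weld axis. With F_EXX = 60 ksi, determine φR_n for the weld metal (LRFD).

φR_n ≈ 33.8 kips

Effective throat (given) t_e = 0.25 in.
A_we = 0.25 × 5 = 1.25 in².
F_nw = 0.6 F_EXX = 36 ksi.
φR_n = 0.75 × 36 × 1.25 = 33.75 kips.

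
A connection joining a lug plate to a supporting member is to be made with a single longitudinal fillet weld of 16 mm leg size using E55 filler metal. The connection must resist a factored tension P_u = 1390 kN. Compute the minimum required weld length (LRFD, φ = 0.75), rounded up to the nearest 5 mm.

L = 500 mm

E55XX → F_EXX = 550 MPa.
Throat t_e = 0.707 × 16 = 11.31 mm.
φr_n = 0.75 × 0.6 × 550 × 11.31 × 10⁻³ = 2.8 kN/mm.
L_req = P_u / φr_n = 1390 / 2.8 = 496.5 mm total.
Round up → use L = 500 mm.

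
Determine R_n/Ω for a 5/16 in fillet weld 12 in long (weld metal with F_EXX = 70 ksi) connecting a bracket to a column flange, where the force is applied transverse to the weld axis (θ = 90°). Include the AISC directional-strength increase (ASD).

R_n/Ω ≈ 83.5 kips

t_e = 0.707 × 0.3125 = 0.2209 in; A_we = 0.2209 × 12 = 2.651 in².
Directional factor: 1.0 + 0.5 sin^1.5(90°) = 1.5.
F_nw = 0.6 × 70 × 1.5 = 63 ksi.
R_n/Ω = (63 × 2.651) / 2.0 = 83.51 kips.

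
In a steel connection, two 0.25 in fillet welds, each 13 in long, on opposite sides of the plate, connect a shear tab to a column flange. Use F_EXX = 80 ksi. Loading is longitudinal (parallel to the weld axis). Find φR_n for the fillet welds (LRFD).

Effective throat t_e = 0.707 × 0.25 = 0.1767 in.
Total length L = 26 in; A_we = 0.1767 × 26 = 4.595 in².
F_nw = 0.6 F_EXX = 0.6 × 80 = 48 ksi.
φR_n = 0.75 × 48 × 4.595 = 165.4 kips.

φR_n ≈ 165 kips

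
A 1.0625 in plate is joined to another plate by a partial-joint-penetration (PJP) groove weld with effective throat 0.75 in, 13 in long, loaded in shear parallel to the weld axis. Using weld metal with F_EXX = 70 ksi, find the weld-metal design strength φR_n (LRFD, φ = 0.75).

Effective throat (given) t_e = 0.75 in.
A_we = 0.75 × 13 = 9.75 in².
F_nw = 0.6 F_EXX = 42 ksi.
φR_n = 0.75 × 42 × 9.75 = 307.1 kips.

φR_n ≈ 307 kips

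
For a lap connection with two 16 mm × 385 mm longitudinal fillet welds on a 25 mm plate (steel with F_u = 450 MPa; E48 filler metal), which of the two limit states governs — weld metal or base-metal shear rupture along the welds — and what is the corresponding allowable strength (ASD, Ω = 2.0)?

R_n/Ω ≈ 1250 kN (weld metal governs)

E48XX → F_EXX = 480 MPa.
t_e = 0.707 × 16 = 11.31 mm; L = 770 mm.
Weld metal: R_n/Ω = (1/2.0) × 0.6 × 480 × 11.31 × 770 × 10⁻³ = 1254 kN.
Base metal (shear rupture): R_n/Ω = (1/2.0) × 0.6 × 450 × 25 × 770 × 10⁻³ = 2599 kN.
Governing: weld metal.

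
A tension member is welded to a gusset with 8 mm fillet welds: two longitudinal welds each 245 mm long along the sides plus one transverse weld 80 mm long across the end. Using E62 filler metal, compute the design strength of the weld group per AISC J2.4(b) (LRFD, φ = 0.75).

φR_n ≈ 899 kN

E62XX → F_EXX = 620 MPa.
t_e = 0.707 × 8 = 5.656 mm.
R_nwl = 0.6 × 620 × 5.656 × 490 × 10⁻³ = 1031 kN (longitudinal, 2 welds).
R_nwt = 0.6 × 620 × 5.656 × 80 × 10⁻³ = 168.3 kN (transverse, base value).
(i) R_nwl + R_nwt = 1199 kN; (ii) 0.85 R_nwl + 1.5 R_nwt = 1129 kN.
R_n = max = 1199 kN [governs: (i)]; φR_n = 899.5 kN.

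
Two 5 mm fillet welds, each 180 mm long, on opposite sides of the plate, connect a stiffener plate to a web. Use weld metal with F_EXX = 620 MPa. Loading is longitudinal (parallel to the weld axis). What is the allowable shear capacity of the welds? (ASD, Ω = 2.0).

R_n/Ω ≈ 237 kN

Effective throat t_e = 0.707 × 5 = 3.535 mm.
Total length L = 360 mm; A_we = 3.535 × 360 = 1273 mm².
F_nw = 0.6 F_EXX = 0.6 × 620 = 372 MPa.
R_n = 372 × 1273 × 10⁻³ = 473.4 kN; R_n/Ω = 473.4/2.0 = 236.7 kN.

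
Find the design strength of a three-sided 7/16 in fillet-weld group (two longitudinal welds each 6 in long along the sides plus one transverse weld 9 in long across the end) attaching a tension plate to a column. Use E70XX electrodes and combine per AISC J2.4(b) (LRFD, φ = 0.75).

E70XX → F_EXX = 70 ksi.
t_e = 0.707 × 0.4375 = 0.3093 in.
R_nwl = 0.6 × 70 × 0.3093 × 12 = 155.9 kips (longitudinal, 2 welds).
R_nwt = 0.6 × 70 × 0.3093 × 9 = 116.9 kips (transverse, base value).
(i) R_nwl + R_nwt = 272.8 kips; (ii) 0.85 R_nwl + 1.5 R_nwt = 307.9 kips.
R_n = max = 307.9 kips [governs: (ii)]; φR_n = 230.9 kips.

φR_n ≈ 231 kips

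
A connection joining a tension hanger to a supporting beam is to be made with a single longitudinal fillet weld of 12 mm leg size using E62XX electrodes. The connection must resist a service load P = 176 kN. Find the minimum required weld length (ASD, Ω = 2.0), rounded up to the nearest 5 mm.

L = 115 mm

E62XX → F_EXX = 620 MPa.
Throat t_e = 0.707 × 12 = 8.484 mm.
r_n/Ω = (0.6 × 620 × 8.484) / 2.0 = 1578 N/mm = 1.578 kN/mm.
L_req = P / (r_n/Ω) = 176 / 1.578 = 111.5 mm total.
Round up → use L = 115 mm.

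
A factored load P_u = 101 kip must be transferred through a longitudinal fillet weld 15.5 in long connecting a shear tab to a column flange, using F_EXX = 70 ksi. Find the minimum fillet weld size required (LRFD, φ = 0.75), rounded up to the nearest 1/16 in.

Total weld length L = 15.5 in.
Required throat t_e = P_u / (φ × 0.6 F_EXX × L) = 101 / (0.75 × 0.6 × 70 × 15.5) = 0.2069 in.
Required leg w = t_e / 0.707 = 0.2926 in → use 5/16 in.

w = 5/16 in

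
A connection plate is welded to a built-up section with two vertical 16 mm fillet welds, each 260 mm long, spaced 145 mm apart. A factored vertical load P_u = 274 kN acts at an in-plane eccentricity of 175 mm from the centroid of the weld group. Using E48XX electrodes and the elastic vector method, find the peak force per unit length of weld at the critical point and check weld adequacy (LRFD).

E48XX → F_EXX = 480 MPa.
Total weld length L_w = 520 mm. Treat welds as unit-width lines.
Polar moment about centroid: J = 2[d³/12 + d(b/2)²] = 2[260³/12 + 260×72.5²] = 5663000 mm³.
Direct shear f_v = P/L_w = 274×10³ / 520 = 526.9 N/mm (vertical).
Torsion M = P·e = 274×10³ × 175 = 47950000 N·mm.
Critical point at (x, y) = (72.5, 130) from centroid. f_tx = M·y/J = 1101 N/mm; f_ty = M·x/J = 613.9 N/mm.
Resultant f_max = √[f_tx² + (f_v + f_ty)²] = √[1101² + (526.9 + 613.9)²] = 1585 N/mm.
Capacity per unit length: φr_n = 0.75 × 0.6 × 480 × (0.707 × 16) = 2443 N/mm.
1585 ≤ 2443 → adequate.

f_max ≈ 1590 N/mm; adequate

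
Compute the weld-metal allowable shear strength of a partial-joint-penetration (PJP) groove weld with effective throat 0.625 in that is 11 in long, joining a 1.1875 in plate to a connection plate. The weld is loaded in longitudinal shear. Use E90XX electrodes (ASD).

R_n/Ω ≈ 186 kip

E90XX → F_EXX = 90 ksi.
Effective throat (given) t_e = 0.625 in.
A_we = 0.625 × 11 = 6.875 in².
F_nw = 0.6 F_EXX = 54 ksi.
R_n/Ω = (54 × 6.875) / 2.0 = 185.6 kip.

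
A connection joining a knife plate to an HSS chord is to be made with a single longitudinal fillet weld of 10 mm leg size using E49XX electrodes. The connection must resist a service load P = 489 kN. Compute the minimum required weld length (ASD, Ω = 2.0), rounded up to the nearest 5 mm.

L = 475 mm

E49XX → F_EXX = 490 MPa.
Throat t_e = 0.707 × 10 = 7.07 mm.
r_n/Ω = (0.6 × 490 × 7.07) / 2.0 = 1039 N/mm = 1.039 kN/mm.
L_req = P / (r_n/Ω) = 489 / 1.039 = 470.5 mm total.
Round up → use L = 475 mm.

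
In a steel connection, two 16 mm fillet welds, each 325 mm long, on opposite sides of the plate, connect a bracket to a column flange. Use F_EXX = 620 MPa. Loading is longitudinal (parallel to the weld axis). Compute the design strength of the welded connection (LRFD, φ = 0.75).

φR_n ≈ 2050 kN

Effective throat t_e = 0.707 × 16 = 11.31 mm.
Total length L = 650 mm; A_we = 11.31 × 650 = 7353 mm².
F_nw = 0.6 F_EXX = 0.6 × 620 = 372 MPa.
φR_n = 0.75 × 372 × 7353 × 10⁻³ = 2051 kN.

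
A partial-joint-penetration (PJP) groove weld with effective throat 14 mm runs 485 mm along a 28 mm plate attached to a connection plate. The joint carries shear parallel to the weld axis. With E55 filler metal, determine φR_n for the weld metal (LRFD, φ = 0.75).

φR_n ≈ 1680 kN

E55XX → F_EXX = 550 MPa.
Effective throat (given) t_e = 14 mm.
A_we = 14 × 485 = 6790 mm².
F_nw = 0.6 F_EXX = 330 MPa.
φR_n = 0.75 × 330 × 6790 × 10⁻³ = 1681 kN.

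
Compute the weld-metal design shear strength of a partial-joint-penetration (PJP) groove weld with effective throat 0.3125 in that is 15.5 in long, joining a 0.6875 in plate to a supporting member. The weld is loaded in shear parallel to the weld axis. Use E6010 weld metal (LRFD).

E60XX → F_EXX = 60 ksi.
Effective throat (given) t_e = 0.3125 in.
A_we = 0.3125 × 15.5 = 4.844 in².
F_nw = 0.6 F_EXX = 36 ksi.
φR_n = 0.75 × 36 × 4.844 = 130.8 kip.

φR_n ≈ 131 kip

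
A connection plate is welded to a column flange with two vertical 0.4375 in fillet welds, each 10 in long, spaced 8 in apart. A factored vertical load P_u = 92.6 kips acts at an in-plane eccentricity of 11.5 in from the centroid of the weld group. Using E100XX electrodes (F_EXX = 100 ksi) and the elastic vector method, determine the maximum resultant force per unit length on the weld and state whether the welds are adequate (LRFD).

f_max ≈ 17.3 kip/in; NOT adequate

Total weld length L_w = 20 in. Treat welds as unit-width lines.
Polar moment about centroid: J = 2[d³/12 + d(b/2)²] = 2[10³/12 + 10×4²] = 486.7 in³.
Direct shear f_v = P/L_w = 92.6 / 20 = 4.63 kip/in (vertical).
Torsion M = P·e = 92.6 × 11.5 = 1064.9 kip·in.
Critical point at (x, y) = (4, 5) from centroid. f_tx = M·y/J = 10.94 kip/in; f_ty = M·x/J = 8.753 kip/in.
Resultant f_max = √[f_tx² + (f_v + f_ty)²] = √[10.94² + (4.63 + 8.753)²] = 17.29 kip/in.
Capacity per unit length: φr_n = 0.75 × 0.6 × 100 × (0.707 × 0.4375) = 13.92 kip/in.
17.29 > 13.92 → NOT adequate.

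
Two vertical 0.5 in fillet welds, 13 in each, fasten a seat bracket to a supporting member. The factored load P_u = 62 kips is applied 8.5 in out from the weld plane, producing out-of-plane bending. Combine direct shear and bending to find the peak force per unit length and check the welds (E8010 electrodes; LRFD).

E80XX → F_EXX = 80 ksi.
L_w = 2 × 13 = 26 in; section modulus (unit throat) S = 2 × L²/6 = 56.33 in².
Direct shear f_v = P/L_w = 62/26 = 2.385 kip/in.
Moment M = P × e = 62 × 8.5 = 527 kip·in; bending f_b = M/S = 9.355 kip/in.
f_max = √(f_v² + f_b²) = √(2.385² + 9.355²) = 9.654 kip/in.
φr_n = 0.75 × 0.6 × 80 × (0.707 × 0.5) = 12.73 kip/in → adequate.

f_max ≈ 9.65 kip/in; adequate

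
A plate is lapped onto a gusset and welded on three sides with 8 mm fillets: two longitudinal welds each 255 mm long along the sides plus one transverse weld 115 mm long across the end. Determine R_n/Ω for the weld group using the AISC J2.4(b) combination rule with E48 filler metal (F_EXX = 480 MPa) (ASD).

R_n/Ω ≈ 509 kN

t_e = 0.707 × 8 = 5.656 mm.
R_nwl = 0.6 × 480 × 5.656 × 510 × 10⁻³ = 830.8 kN (longitudinal, 2 welds).
R_nwt = 0.6 × 480 × 5.656 × 115 × 10⁻³ = 187.3 kN (transverse, base value).
(i) R_nwl + R_nwt = 1018 kN; (ii) 0.85 R_nwl + 1.5 R_nwt = 987.1 kN.
R_n = max = 1018 kN [governs: (i)]; R_n/Ω = 509 kN.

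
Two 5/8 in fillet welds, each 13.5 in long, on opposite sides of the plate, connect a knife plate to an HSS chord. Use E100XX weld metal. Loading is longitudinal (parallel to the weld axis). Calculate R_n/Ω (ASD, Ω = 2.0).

R_n/Ω ≈ 358 kips

E100XX → F_EXX = 100 ksi.
Effective throat t_e = 0.707 × 0.625 = 0.4419 in.
Total length L = 27 in; A_we = 0.4419 × 27 = 11.93 in².
F_nw = 0.6 F_EXX = 0.6 × 100 = 60 ksi.
R_n = 60 × 11.93 = 715.8 kips; R_n/Ω = 715.8/2.0 = 357.9 kips.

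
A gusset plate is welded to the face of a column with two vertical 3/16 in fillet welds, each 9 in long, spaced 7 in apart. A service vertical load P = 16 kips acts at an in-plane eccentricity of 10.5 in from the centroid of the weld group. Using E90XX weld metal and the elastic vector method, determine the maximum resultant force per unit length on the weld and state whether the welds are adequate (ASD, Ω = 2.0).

E90XX → F_EXX = 90 ksi.
Total weld length L_w = 18 in. Treat welds as unit-width lines.
Polar moment about centroid: J = 2[d³/12 + d(b/2)²] = 2[9³/12 + 9×3.5²] = 342 in³.
Direct shear f_v = P/L_w = 16 / 18 = 0.8889 kip/in (vertical).
Torsion M = P·e = 16 × 10.5 = 168 kip·in.
Critical point at (x, y) = (3.5, 4.5) from centroid. f_tx = M·y/J = 2.211 kip/in; f_ty = M·x/J = 1.719 kip/in.
Resultant f_max = √[f_tx² + (f_v + f_ty)²] = √[2.211² + (0.8889 + 1.719)²] = 3.419 kip/in.
Capacity per unit length: r_n/Ω = (1/2.0) × 0.6 × 90 × (0.707 × 0.1875) = 3.579 kip/in.
3.419 ≤ 3.579 → adequate.

f_max ≈ 3.42 kip/in; adequate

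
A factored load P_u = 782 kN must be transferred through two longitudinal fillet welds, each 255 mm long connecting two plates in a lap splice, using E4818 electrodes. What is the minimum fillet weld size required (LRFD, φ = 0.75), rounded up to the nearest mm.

E48XX → F_EXX = 480 MPa.
Total weld length L = 510 mm.
Required throat t_e = P_u / (φ × 0.6 F_EXX × L) = 782 / (0.75 × 0.6 × 480 × 510 × 10⁻³) = 7.099 mm.
Required leg w = t_e / 0.707 = 10.04 mm → use 11 mm.

w = 11 mm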